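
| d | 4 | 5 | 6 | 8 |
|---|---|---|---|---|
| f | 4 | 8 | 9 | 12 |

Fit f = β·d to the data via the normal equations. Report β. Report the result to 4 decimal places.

β = 1.4610

Entries of MᵀM: Σd·d = 141.
Moment sums: Σd·f = 206.
β = 206/141 = 1.46099.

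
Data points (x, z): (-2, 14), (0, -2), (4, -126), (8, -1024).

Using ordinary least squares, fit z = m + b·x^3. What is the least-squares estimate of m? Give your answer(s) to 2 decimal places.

Sums needed: Σ1 = 4, Σx^3 = 568, Σx^3·x^3 = 266304.
Right-hand side: Σz = -1138, Σx^3·z = -532464.
MᵀM·[m, b]ᵀ = Mᵀz becomes [[4, 568]; [568, 266304]]·[m, b]ᵀ = [-1138, -532464]ᵀ.
det = 4·266304 − 568² = 742592.
m = ((-1138)·266304 − 568·(-532464))/742592 = -9600/11603; b = (4·(-532464) − 568·(-1138))/742592 = -92717/46412.

m = -0.83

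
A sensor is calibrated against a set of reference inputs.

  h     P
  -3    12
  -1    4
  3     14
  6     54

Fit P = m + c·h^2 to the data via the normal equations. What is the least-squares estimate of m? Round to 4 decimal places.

Entries of MᵀM: Σ1 = 4, Σh^2 = 55, Σh^2·h^2 = 1459.
For MᵀP: ΣP = 84, Σh^2·P = 2182.
So MᵀM·[m, c]ᵀ = MᵀP: [[4, 55]; [55, 1459]]·[m, c]ᵀ = [84, 2182]ᵀ.
det = 4·1459 − 55² = 2811.
m = (84·1459 − 55·2182)/2811 = 2546/2811; c = (4·2182 − 55·84)/2811 = 4108/2811.

m = 0.9057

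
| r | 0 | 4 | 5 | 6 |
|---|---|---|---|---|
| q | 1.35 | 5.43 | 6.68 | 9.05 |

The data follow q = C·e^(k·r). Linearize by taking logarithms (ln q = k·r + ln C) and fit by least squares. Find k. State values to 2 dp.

k = 0.32

Taking logs, ln q = k·r + ln C, so regress ln q on r.
AᵀA = [[77.0000, 15.0000]; [15.0000, 4]], rhs = [29.4799, 6.0939]ᵀ  (here Σr = 15.0000, Σ(r)² = 77.0000, Σln q = 6.0939, Σr·ln q = 29.4799).
Solving (det = 83.0000): k = 0.31941, ln C = 0.32570.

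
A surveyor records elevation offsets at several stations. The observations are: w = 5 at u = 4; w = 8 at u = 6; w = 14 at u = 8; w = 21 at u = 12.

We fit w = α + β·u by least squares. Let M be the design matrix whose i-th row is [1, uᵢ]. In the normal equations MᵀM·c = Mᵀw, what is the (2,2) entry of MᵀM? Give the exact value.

260

Row 2 ↔ basis u, column 2 ↔ basis u, so (MᵀM)_{2,2} = Σᵢ (u)·(u) = (4)·(4) + (6)·(6) + (8)·(8) + (12)·(12) = 260.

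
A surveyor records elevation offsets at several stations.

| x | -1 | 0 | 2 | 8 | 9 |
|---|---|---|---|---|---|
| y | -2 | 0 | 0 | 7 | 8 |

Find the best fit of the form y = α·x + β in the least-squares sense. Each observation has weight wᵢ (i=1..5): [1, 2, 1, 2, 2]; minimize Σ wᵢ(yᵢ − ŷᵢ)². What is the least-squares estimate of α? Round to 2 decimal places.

Sums needed: Σwᵢ·x·x = 295, Σwᵢ·x = 35, Σwᵢ·1 = 8.
Right-hand side: Σwᵢ·x·y = 258, Σwᵢ·y = 28.
So AᵀWA·[α, β]ᵀ = AᵀWy: [[295, 35]; [35, 8]]·[α, β]ᵀ = [258, 28]ᵀ.
Determinant 295·8 − 35² = 1135.
α = (258·8 − 35·28)/1135 = 1084/1135; β = (295·28 − 35·258)/1135 = -154/227.

α = 0.96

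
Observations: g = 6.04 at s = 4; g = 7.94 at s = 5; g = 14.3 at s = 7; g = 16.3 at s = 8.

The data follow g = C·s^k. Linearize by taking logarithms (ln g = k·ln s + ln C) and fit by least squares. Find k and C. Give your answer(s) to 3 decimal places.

k = 1.493, C = 0.748

Linearized form: ln g = k·ln s + ln C. From the 4 transformed points,
Sums: Σln s = 7.0211, Σ(ln s)² = 12.6227, Σln g = 9.3217, Σln s·ln g = 16.8084.
Normal system: [[12.6227, 7.0211]; [7.0211, 4]]·[k, ln C]ᵀ = [16.8084, 9.3217]ᵀ.
Slope k = (n·Σln s·ln g − Σln s·Σln g)/(n·Σ(ln s)² − (Σln s)²) = (4·16.8084 − 7.0211·9.3217)/1.1954 = 1.49324; ln C = (Σln g − k·Σln s)/n = -0.29060, so C = exp(-0.29060) = 0.74781.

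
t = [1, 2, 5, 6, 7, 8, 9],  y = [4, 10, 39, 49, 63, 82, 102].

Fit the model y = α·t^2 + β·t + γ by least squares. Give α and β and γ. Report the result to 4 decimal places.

Entries of MᵀM: Σt^2·t^2 = 14996, Σt^2·t = 1934, Σt^2 = 260, Σt·t = 260, Σt = 38, Σ1 = 7.
Moment sums: Σt^2·y = 19380, Σt·y = 2528, Σy = 349.
Normal equations: [[14996, 1934, 260]; [1934, 260, 38]; [260, 38, 7]]·[α, β, γ]ᵀ = [19380, 2528, 349]ᵀ.
Row-reducing yields α = 23941/23961, β = 49646/23961, γ = 11961/7987.

α = 0.9992, β = 2.0720, γ = 1.4976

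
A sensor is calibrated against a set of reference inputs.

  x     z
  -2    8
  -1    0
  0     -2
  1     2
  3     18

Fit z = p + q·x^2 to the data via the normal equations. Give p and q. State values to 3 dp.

AᵀA·[p, q]ᵀ = Aᵀz reads: 5·p + 15·q = 26;  15·p + 99·q = 196.
(Σ1 = 5, Σx^2 = 15, Σx^2·x^2 = 99, Σz = 26, Σx^2·z = 196.)
Determinant 5·99 − 15² = 270.
p = (26·99 − 15·196)/270 = -61/45; q = (5·196 − 15·26)/270 = 59/27.

p = -1.356, q = 2.185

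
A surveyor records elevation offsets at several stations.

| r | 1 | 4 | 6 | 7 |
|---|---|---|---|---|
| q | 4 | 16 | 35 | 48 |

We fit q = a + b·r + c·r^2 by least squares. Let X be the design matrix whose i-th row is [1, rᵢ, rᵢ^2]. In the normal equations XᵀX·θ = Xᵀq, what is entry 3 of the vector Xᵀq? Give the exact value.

Entry 3 ↔ basis r^2, so (Xᵀq)_{3} = Σᵢ (r^2)·qᵢ = (1)·(4) + (16)·(16) + (36)·(35) + (49)·(48) = 3872.

3872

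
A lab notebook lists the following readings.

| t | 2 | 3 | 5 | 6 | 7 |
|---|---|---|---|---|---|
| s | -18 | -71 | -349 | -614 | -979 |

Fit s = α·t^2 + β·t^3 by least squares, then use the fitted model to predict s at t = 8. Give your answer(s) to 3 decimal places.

Entries of XᵀX: Σt^2·t^2 = 4419, Σt^2·t^3 = 27983, Σt^3·t^3 = 180723.
Moment sums: Σt^2·s = -79511, Σt^3·s = -514107.
So XᵀX·[α, β]ᵀ = Xᵀs: [[4419, 27983]; [27983, 180723]]·[α, β]ᵀ = [-79511, -514107]ᵀ.
Eliminating β: 180723·(row 1) − 27983·(row 2) gives 15566648·α = 180723·(-79511) − 27983·(-514107) = 16789728, so α = 2098716/1945831.
Then β = ((-514107) − 27983·(2098716/1945831))/180723 = -5860315/1945831.
At t = 8: ŝ = (2098716/1945831)·(64) + (-5860315/1945831)·(512) = -2866163456/1945831.

ŝ = -1472.977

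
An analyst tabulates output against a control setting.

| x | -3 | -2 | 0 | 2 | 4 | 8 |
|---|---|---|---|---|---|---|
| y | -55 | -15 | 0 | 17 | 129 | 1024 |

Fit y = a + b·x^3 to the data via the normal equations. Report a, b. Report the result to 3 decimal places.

a = 0.372, b = 2.000

Normal-equation sums: Σ1 = 6, Σx^3 = 549, Σx^3·x^3 = 267097.
Moment sums: Σy = 1100, Σx^3·y = 534285.
MᵀM·[a, b]ᵀ = Mᵀy becomes [[6, 549]; [549, 267097]]·[a, b]ᵀ = [1100, 534285]ᵀ.
det = 6·267097 − 549² = 1301181.
a = (1100·267097 − 549·534285)/1301181 = 484235/1301181; b = (6·534285 − 549·1100)/1301181 = 867270/433727.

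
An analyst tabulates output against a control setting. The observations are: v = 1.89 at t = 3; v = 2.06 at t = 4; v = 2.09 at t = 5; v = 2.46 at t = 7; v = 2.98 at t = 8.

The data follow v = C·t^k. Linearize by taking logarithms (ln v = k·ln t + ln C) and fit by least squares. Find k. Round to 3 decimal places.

k = 0.420

Taking logs, ln v = k·ln t + ln C, so regress ln v on ln t.
Sums: Σln t = 8.1197, Σ(ln t)² = 13.8297, Σln v = 4.0885, Σln t·ln v = 6.9099.
Normal system: [[13.8297, 8.1197]; [8.1197, 5]]·[k, ln C]ᵀ = [6.9099, 4.0885]ᵀ.
Δ = 13.8297·5 − (8.1197)² = 3.2190; k = (6.9099·5 − 8.1197·4.0885)/3.2190 = 0.41993, ln C = (13.8297·4.0885 − 8.1197·6.9099)/3.2190 = 0.13577.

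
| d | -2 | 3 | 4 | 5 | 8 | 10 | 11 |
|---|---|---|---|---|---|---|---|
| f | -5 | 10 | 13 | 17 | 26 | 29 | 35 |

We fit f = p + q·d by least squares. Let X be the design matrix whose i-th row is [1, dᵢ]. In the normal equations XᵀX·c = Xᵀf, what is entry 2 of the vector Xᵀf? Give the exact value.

Entry 2 ↔ basis d, so (Xᵀf)_{2} = Σᵢ (d)·fᵢ = (-2)·(-5) + (3)·(10) + (4)·(13) + (5)·(17) + (8)·(26) + (10)·(29) + (11)·(35) = 1060.

1060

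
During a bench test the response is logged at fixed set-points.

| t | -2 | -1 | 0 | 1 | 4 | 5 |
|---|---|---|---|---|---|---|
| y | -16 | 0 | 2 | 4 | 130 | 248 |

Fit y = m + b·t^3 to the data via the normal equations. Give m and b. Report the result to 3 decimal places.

m = 1.638, b = 1.979

The normal equations are: 6·m + 181·b = 368;  181·m + 19787·b = 39452.
(Σ1 = 6, Σt^3 = 181, Σt^3·t^3 = 19787, Σy = 368, Σt^3·y = 39452.)
Eliminating b: 19787·(row 1) − 181·(row 2) gives 85961·m = 19787·368 − 181·39452 = 140804, so m = 140804/85961.
Then b = (39452 − 181·(140804/85961))/19787 = 170104/85961.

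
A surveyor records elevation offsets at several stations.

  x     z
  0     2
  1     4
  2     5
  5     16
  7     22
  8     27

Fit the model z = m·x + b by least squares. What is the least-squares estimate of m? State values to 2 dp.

m = 3.15

The normal equations are: 143·m + 23·b = 464;  23·m + 6·b = 76.
Eliminating b: 6·(row 1) − 23·(row 2) gives 329·m = 6·464 − 23·76 = 1036, so m = 148/47.
Then b = (76 − 23·(148/47))/6 = 28/47.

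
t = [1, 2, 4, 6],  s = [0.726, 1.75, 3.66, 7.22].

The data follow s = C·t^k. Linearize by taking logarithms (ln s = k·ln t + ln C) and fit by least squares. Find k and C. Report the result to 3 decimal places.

Let Y = ln s. Fitting Y = k·ln t + ln C by least squares:
Over the data: Σln t = 3.8712, Σ(ln t)² = 5.6127, Σln s = 3.5137, Σln t·ln s = 5.7286.
Normal system: [[5.6127, 3.8712]; [3.8712, 4]]·[k, ln C]ᵀ = [5.7286, 3.5137]ᵀ.
Slope k = (n·Σln t·ln s − Σln t·Σln s)/(n·Σ(ln t)² − (Σln t)²) = (4·5.7286 − 3.8712·3.5137)/7.4645 = 1.24752; ln C = (Σln s − k·Σln t)/n = -0.32892, so C = exp(-0.32892) = 0.71970.

k = 1.248, C = 0.720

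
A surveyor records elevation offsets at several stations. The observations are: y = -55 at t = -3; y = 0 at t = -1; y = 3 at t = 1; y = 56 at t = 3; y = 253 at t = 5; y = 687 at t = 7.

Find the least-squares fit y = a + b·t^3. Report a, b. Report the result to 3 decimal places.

XᵀX·[a, b]ᵀ = Xᵀy reads: 6·a + 468·b = 944;  468·a + 134734·b = 270266.
(Σ1 = 6, Σt^3 = 468, Σt^3·t^3 = 134734, Σy = 944, Σt^3·y = 270266.)
Eliminating b: 134734·(row 1) − 468·(row 2) gives 589380·a = 134734·944 − 468·270266 = 704408, so a = 176102/147345.
Then b = (270266 − 468·(176102/147345))/134734 = 98317/49115.

a = 1.195, b = 2.002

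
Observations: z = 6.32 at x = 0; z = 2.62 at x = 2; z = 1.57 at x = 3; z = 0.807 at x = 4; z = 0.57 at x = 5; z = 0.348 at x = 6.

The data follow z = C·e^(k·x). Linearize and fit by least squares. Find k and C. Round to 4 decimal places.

k = -0.4918, C = 6.5334

Linearized form: ln z = k·x + ln C. From the 6 transformed points,
Σx = 20.0000, Σ(x)² = 90.0000, Σln z = 1.4259, Σx·ln z = -6.7221.
Normal system: [[90.0000, 20.0000]; [20.0000, 6]]·[k, ln C]ᵀ = [-6.7221, 1.4259]ᵀ.
Solving (det = 140.0000): k = -0.49178, ln C = 1.87692, so C = exp(1.87692) = 6.53337.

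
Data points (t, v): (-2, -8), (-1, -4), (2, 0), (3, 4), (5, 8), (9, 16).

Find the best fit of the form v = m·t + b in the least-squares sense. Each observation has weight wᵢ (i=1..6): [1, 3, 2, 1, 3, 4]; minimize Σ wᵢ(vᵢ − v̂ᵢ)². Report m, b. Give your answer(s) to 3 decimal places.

Forming MᵀWM = [[423, 53]; [53, 14]] and MᵀWv = [736, 72]ᵀ gives MᵀWM·[m, b]ᵀ = MᵀWv.
Determinant 423·14 − 53² = 3113.
m = (736·14 − 53·72)/3113 = 6488/3113; b = (423·72 − 53·736)/3113 = -8552/3113.

m = 2.084, b = -2.747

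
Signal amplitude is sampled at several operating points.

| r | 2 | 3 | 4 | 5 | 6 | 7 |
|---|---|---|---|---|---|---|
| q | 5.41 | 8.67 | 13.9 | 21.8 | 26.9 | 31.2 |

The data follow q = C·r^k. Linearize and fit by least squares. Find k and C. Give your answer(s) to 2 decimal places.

k = 1.47, C = 1.87

Let Y = ln q. Fitting Y = k·ln r + ln C by least squares:
Σln r = 8.5252, Σ(ln r)² = 13.1965, Σln q = 16.2945, Σln r·ln q = 24.7452.
Equations: 13.1965·k + 8.5252·ln C = 24.7452;  8.5252·k + 6·ln C = 16.2945.
Δ = 13.1965·6 − (8.5252)² = 6.5005; k = (24.7452·6 − 8.5252·16.2945)/6.5005 = 1.47042, ln C = (13.1965·16.2945 − 8.5252·24.7452)/6.5005 = 0.62648, so C = exp(0.62648) = 1.87101.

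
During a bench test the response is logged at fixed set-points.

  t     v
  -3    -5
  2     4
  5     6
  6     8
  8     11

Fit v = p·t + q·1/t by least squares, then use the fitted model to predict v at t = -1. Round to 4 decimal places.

v̂ = -4.0307

Entries of AᵀA: Σt·t = 138, Σt·1/t = 5, Σ1/t·1/t = 6401/14400.
Moment sums: Σt·v = 189, Σ1/t·v = 303/40.
So AᵀA·[p, q]ᵀ = Aᵀv: [[138, 5]; [5, 6401/14400]]·[p, q]ᵀ = [189, 303/40]ᵀ.
Eliminating q: (6401/14400)·(row 1) − 5·(row 2) gives (87223/2400)·p = (6401/14400)·189 − 5·(303/40) = 73821/1600, so p = 221463/174446.
Then q = ((303/40) − 5·(221463/174446))/(6401/14400) = 240840/87223.
At t = -1: v̂ = (221463/174446)·(-1) + (240840/87223)·(-1) = -703143/174446.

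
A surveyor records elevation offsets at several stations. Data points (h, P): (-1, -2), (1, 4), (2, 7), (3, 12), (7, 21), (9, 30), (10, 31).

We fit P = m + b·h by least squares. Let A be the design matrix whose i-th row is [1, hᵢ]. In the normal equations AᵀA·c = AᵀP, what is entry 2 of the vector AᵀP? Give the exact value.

783

Entry 2 ↔ basis h, so (AᵀP)_{2} = Σᵢ (h)·Pᵢ = (-1)·(-2) + (1)·(4) + (2)·(7) + (3)·(12) + (7)·(21) + (9)·(30) + (10)·(31) = 783.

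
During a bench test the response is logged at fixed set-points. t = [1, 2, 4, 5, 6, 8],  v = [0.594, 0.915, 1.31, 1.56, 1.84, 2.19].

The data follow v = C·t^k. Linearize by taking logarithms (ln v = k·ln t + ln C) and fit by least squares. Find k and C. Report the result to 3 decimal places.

Let Y = ln v. Fitting Y = k·ln t + ln C by least squares:
Σln t = 7.5601, Σ(ln t)² = 12.5270, Σln v = 1.4987, Σln t·ln v = 3.7511.
Normal system: [[12.5270, 7.5601]; [7.5601, 6]]·[k, ln C]ᵀ = [3.7511, 1.4987]ᵀ.
Slope k = (n·Σln t·ln v − Σln t·Σln v)/(n·Σ(ln t)² − (Σln t)²) = (6·3.7511 − 7.5601·1.4987)/18.0074 = 0.62066; ln C = (Σln v − k·Σln t)/n = -0.53226, so C = exp(-0.53226) = 0.58728.

k = 0.621, C = 0.587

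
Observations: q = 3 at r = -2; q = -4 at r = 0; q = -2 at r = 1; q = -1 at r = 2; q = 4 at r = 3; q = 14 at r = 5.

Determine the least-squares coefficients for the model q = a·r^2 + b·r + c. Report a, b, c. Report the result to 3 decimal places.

Sums needed: Σr^2·r^2 = 739, Σr^2·r = 153, Σr^2 = 43, Σr·r = 43, Σr = 9, Σ1 = 6.
Moment sums: Σr^2·q = 392, Σr·q = 72, Σq = 14.
Solving the 3×3 system (Gaussian elimination) gives a = 26/31, b = -1440/1829, c = -4566/1829.

a = 0.839, b = -0.787, c = -2.496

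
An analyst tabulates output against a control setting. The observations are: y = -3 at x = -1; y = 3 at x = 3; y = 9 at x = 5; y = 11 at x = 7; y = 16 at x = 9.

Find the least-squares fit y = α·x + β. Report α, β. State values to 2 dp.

With design matrix M, MᵀM = [[165, 23]; [23, 5]] and Mᵀy = [278, 36]ᵀ.
Eliminating β: 5·(row 1) − 23·(row 2) gives 296·α = 5·278 − 23·36 = 562, so α = 281/148.
Then β = (36 − 23·(281/148))/5 = -227/148.

α = 1.90, β = -1.53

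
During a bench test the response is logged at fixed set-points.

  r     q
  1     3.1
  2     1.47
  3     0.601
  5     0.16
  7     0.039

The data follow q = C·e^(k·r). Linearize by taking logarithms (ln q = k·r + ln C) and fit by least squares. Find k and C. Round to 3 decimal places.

k = -0.726, C = 6.053

With ln qᵢ as the transformed response and rᵢ as the regressor:
XᵀX = [[88.0000, 18.0000]; [18.0000, 5]], rhs = [-31.4978, -4.0693]ᵀ  (here Σr = 18.0000, Σ(r)² = 88.0000, Σln q = -4.0693, Σr·ln q = -31.4978).
Slope k = (n·Σr·ln q − Σr·Σln q)/(n·Σ(r)² − (Σr)²) = (5·-31.4978 − 18.0000·-4.0693)/116.0000 = -0.72623; ln C = (Σln q − k·Σr)/n = 1.80056, so C = exp(1.80056) = 6.05303.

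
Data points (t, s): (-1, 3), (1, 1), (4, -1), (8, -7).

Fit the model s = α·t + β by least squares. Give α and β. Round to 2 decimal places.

α = -1.09, β = 2.26

Entries of XᵀX: Σt·t = 82, Σt = 12, Σ1 = 4.
For Xᵀs: Σt·s = -62, Σs = -4.
Δ = 82·4 − 12² = 184.
α = ((-62)·4 − 12·(-4))/184 = -25/23; β = (82·(-4) − 12·(-62))/184 = 52/23.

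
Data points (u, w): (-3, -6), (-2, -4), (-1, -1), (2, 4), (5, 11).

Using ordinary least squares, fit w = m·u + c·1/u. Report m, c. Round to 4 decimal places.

Sums needed: Σu·u = 43, Σu·1/u = 5, Σ1/u·1/u = 743/450.
For Mᵀw: Σu·w = 90, Σ1/u·w = 46/5.
So MᵀM·[m, c]ᵀ = Mᵀw: [[43, 5]; [5, 743/450]]·[m, c]ᵀ = [90, 46/5]ᵀ.
Eliminating c: (743/450)·(row 1) − 5·(row 2) gives (20699/450)·m = (743/450)·90 − 5·(46/5) = 513/5, so m = 46170/20699.
Then c = ((46/5) − 5·(46170/20699))/(743/450) = -24480/20699.

m = 2.2305, c = -1.1827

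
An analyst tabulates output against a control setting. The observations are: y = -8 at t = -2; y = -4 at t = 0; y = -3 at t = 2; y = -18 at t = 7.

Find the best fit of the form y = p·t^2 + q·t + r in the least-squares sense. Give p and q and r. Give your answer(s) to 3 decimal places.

p = -0.466, q = 1.232, r = -3.764

Entries of MᵀM: Σt^2·t^2 = 2433, Σt^2·t = 343, Σt^2 = 57, Σt·t = 57, Σt = 7, Σ1 = 4.
For Mᵀy: Σt^2·y = -926, Σt·y = -116, Σy = -33.
So MᵀM·[p, q, r]ᵀ = Mᵀy: [[2433, 343, 57]; [343, 57, 7]; [57, 7, 4]]·[p, q, r]ᵀ = [-926, -116, -33]ᵀ.
Solving the 3×3 system (Gaussian elimination) gives p = -12451/26716, q = 32905/26716, r = -25141/6679.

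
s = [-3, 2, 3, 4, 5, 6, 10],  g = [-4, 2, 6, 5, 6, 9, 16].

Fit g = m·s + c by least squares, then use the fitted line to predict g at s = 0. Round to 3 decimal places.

ĝ = -0.130

Entries of XᵀX: Σs·s = 199, Σs = 27, Σ1 = 7.
Moment sums: Σs·g = 298, Σg = 40.
Normal equations: [[199, 27]; [27, 7]]·[m, c]ᵀ = [298, 40]ᵀ.
det = 199·7 − 27² = 664.
m = (298·7 − 27·40)/664 = 503/332; c = (199·40 − 27·298)/664 = -43/332.
At s = 0: ĝ = (503/332)·(0) + (-43/332)·(1) = -43/332.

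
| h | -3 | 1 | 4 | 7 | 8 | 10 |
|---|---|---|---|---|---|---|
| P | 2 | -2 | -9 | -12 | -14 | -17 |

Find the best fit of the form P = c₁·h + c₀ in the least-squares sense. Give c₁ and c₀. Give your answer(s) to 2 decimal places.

c₁ = -1.50, c₀ = -1.93

Sums needed: Σh·h = 239, Σh = 27, Σ1 = 6.
Moment sums: Σh·P = -410, ΣP = -52.
So AᵀA·[c₁, c₀]ᵀ = AᵀP: [[239, 27]; [27, 6]]·[c₁, c₀]ᵀ = [-410, -52]ᵀ.
det = 239·6 − 27² = 705.
c₁ = ((-410)·6 − 27·(-52))/705 = -352/235; c₀ = (239·(-52) − 27·(-410))/705 = -1358/705.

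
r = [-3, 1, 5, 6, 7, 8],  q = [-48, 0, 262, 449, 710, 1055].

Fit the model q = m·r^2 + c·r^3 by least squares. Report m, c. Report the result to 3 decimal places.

m = 0.535, c = 1.993

Normal-equation sums: Σr^2·r^2 = 8500, Σr^2·r^3 = 60234, Σr^3·r^3 = 442804.
For Mᵀq: Σr^2·q = 124592, Σr^3·q = 914720.
Normal equations: [[8500, 60234]; [60234, 442804]]·[m, c]ᵀ = [124592, 914720]ᵀ.
Determinant 8500·442804 − 60234² = 135699244.
m = (124592·442804 − 60234·914720)/135699244 = 18147872/33924811; c = (8500·914720 − 60234·124592)/135699244 = 67611368/33924811.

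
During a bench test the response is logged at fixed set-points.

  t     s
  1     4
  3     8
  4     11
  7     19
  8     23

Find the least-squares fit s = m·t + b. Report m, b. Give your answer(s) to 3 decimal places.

Sums needed: Σt·t = 139, Σt = 23, Σ1 = 5.
For Mᵀs: Σt·s = 389, Σs = 65.
Normal equations: [[139, 23]; [23, 5]]·[m, b]ᵀ = [389, 65]ᵀ.
Δ = 139·5 − 23² = 166.
m = (389·5 − 23·65)/166 = 225/83; b = (139·65 − 23·389)/166 = 44/83.

m = 2.711, b = 0.530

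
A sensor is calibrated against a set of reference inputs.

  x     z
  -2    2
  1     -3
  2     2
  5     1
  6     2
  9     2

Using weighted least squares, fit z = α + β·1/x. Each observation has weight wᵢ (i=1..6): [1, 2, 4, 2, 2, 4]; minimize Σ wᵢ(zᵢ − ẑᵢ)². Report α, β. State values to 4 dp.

α = 2.2506, β = -3.3690

Normal-equation sums: Σwᵢ·1 = 15, Σwᵢ·1/x = 421/90, Σwᵢ·1/x·1/x = 27823/8100.
And Σwᵢ·z = 18, Σwᵢ·1/x·z = -47/45.
AᵀWA·[α, β]ᵀ = AᵀWz becomes [[15, 421/90]; [421/90, 27823/8100]]·[α, β]ᵀ = [18, -47/45]ᵀ.
Δ = 15·(27823/8100) − (421/90)² = 60026/2025.
α = (18·(27823/8100) − (421/90)·(-47/45))/(60026/2025) = 135097/60026; β = (15·(-47/45) − (421/90)·18)/(60026/2025) = -101115/30013.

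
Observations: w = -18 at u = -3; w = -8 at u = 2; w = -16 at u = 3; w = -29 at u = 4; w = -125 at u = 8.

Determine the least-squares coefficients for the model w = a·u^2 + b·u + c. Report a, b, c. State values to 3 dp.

a = -1.998, b = 0.304, c = 0.715

The normal equations are: 4530·a + 584·b + 102·c = -8802;  584·a + 102·b + 14·c = -1126;  102·a + 14·b + 5·c = -196.
(Σu^2·u^2 = 4530, Σu^2·u = 584, Σu^2 = 102, Σu·u = 102, Σu = 14, Σ1 = 5, Σu^2·w = -8802, Σu·w = -1126, Σw = -196.)
Inverting the 3×3 Gram matrix, [a, b, c]ᵀ = [-161787/80959, 24645/80959, 57856/80959]ᵀ.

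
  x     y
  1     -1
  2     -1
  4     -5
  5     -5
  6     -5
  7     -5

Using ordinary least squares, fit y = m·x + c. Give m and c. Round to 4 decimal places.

m = -0.7950, c = -0.3540

The normal equations are: 131·m + 25·c = -113;  25·m + 6·c = -22.
(Σx·x = 131, Σx = 25, Σ1 = 6, Σx·y = -113, Σy = -22.)
Determinant 131·6 − 25² = 161.
m = ((-113)·6 − 25·(-22))/161 = -128/161; c = (131·(-22) − 25·(-113))/161 = -57/161.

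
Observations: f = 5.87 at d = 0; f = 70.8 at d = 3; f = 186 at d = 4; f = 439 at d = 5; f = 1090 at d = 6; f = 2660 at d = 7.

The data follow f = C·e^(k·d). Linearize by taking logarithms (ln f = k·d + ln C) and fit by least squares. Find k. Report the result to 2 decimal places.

k = 0.88

With ln fᵢ as the transformed response and dᵢ as the regressor:
Σd = 25.0000, Σ(d)² = 135.0000, Σln f = 32.2200, Σd·ln f = 161.2712.
Equations: 135.0000·k + 25.0000·ln C = 161.2712;  25.0000·k + 6·ln C = 32.2200.
Δ = 135.0000·6 − (25.0000)² = 185.0000; k = (161.2712·6 − 25.0000·32.2200)/185.0000 = 0.87637, ln C = (135.0000·32.2200 − 25.0000·161.2712)/185.0000 = 1.71846.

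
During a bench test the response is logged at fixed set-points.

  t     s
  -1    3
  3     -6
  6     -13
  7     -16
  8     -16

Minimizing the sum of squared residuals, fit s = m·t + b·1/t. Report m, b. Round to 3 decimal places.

m = -2.108, b = -0.778

Forming MᵀM = [[159, 5]; [5, 33161/28224]] and Mᵀs = [-339, -481/42]ᵀ gives MᵀM·[m, b]ᵀ = Mᵀs.
Δ = 159·(33161/28224) − 5² = 1522333/9408.
m = ((-339)·(33161/28224) − 5·(-481/42))/(1522333/9408) = -3208473/1522333; b = (159·(-481/42) − 5·(-339))/(1522333/9408) = -1184736/1522333.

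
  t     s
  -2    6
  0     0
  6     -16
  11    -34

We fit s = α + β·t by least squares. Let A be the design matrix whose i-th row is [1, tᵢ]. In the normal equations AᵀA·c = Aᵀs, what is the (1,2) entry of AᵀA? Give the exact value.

Row 1 ↔ basis 1, column 2 ↔ basis t, so (AᵀA)_{1,2} = Σᵢ t = (1)·(-2) + (1)·(0) + (1)·(6) + (1)·(11) = 15.

15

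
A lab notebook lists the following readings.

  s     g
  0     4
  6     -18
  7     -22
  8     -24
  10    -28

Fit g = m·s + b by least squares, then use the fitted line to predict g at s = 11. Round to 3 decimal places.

The normal system XᵀX·[m, b]ᵀ = Xᵀg is [[249, 31]; [31, 5]]·[m, b]ᵀ = [-734, -88]ᵀ.
Eliminating b: 5·(row 1) − 31·(row 2) gives 284·m = 5·(-734) − 31·(-88) = -942, so m = -471/142.
Then b = ((-88) − 31·(-471/142))/5 = 421/142.
At s = 11: ĝ = (-471/142)·(11) + (421/142)·(1) = -2380/71.

ĝ = -33.521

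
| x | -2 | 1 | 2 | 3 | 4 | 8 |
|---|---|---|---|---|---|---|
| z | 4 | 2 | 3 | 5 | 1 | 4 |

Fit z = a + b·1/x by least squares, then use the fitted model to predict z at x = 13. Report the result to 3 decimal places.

Sums needed: Σ1 = 6, Σ1/x = 41/24, Σ1/x·1/x = 973/576.
And Σz = 19, Σ1/x·z = 47/12.
Normal equations: [[6, 41/24]; [41/24, 973/576]]·[a, b]ᵀ = [19, 47/12]ᵀ.
Eliminating b: (973/576)·(row 1) − (41/24)·(row 2) gives (4157/576)·a = (973/576)·19 − (41/24)·(47/12) = 14633/576, so a = 14633/4157.
Then b = ((47/12) − (41/24)·(14633/4157))/(973/576) = -5160/4157.
At x = 13: ẑ = (14633/4157)·(1) + (-5160/4157)·(1/13) = 185069/54041.

ẑ = 3.425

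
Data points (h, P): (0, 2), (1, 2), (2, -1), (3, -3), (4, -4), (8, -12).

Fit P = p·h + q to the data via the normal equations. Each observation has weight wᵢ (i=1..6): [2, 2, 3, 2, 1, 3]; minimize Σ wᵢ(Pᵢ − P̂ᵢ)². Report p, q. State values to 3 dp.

Entries of MᵀWM: Σwᵢ·h·h = 240, Σwᵢ·h = 42, Σwᵢ·1 = 13.
And Σwᵢ·h·P = -324, Σwᵢ·P = -41.
MᵀWM·[p, q]ᵀ = MᵀWP becomes [[240, 42]; [42, 13]]·[p, q]ᵀ = [-324, -41]ᵀ.
Δ = 240·13 − 42² = 1356.
p = ((-324)·13 − 42·(-41))/1356 = -415/226; q = (240·(-41) − 42·(-324))/1356 = 314/113.

p = -1.836, q = 2.779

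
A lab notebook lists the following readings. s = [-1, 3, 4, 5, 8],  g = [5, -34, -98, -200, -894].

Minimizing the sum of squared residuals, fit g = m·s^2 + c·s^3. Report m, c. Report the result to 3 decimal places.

Normal-equation sums: Σs^2·s^2 = 5059, Σs^2·s^3 = 37159, Σs^3·s^3 = 282595.
Moment sums: Σs^2·g = -64085, Σs^3·g = -489923.
Normal equations: [[5059, 37159]; [37159, 282595]]·[m, c]ᵀ = [-64085, -489923]ᵀ.
det = 5059·282595 − 37159² = 48856824.
m = ((-64085)·282595 − 37159·(-489923))/48856824 = 5274899/2714268; c = (5059·(-489923) − 37159·(-64085))/48856824 = -5399219/2714268.

m = 1.943, c = -1.989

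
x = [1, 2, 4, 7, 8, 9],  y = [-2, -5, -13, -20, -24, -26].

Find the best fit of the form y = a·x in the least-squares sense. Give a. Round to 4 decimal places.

a = -2.9302

Forming MᵀM = [[215]] and Mᵀy = [-630]ᵀ gives MᵀM·[a]ᵀ = Mᵀy.
a = (-630)/215 = -2.93023.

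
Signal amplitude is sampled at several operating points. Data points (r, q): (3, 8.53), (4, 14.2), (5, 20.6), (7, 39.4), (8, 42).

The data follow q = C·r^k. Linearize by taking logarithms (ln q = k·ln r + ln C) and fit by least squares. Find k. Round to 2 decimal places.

Taking logs, ln q = k·ln r + ln C, so regress ln q on ln r.
XᵀX = [[13.8297, 8.1197]; [8.1197, 5]], rhs = [25.8232, 15.2336]ᵀ  (here Σln r = 8.1197, Σ(ln r)² = 13.8297, Σln q = 15.2336, Σln r·ln q = 25.8232).
Δ = 13.8297·5 − (8.1197)² = 3.2190; k = (25.8232·5 − 8.1197·15.2336)/3.2190 = 1.68511, ln C = (13.8297·15.2336 − 8.1197·25.8232)/3.2190 = 0.31019.

k = 1.69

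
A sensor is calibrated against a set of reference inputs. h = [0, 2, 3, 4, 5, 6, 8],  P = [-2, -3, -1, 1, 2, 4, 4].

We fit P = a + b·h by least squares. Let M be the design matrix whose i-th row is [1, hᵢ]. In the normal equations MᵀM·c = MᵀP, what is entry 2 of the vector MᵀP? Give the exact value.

Entry 2 ↔ basis h, so (MᵀP)_{2} = Σᵢ (h)·Pᵢ = (0)·(-2) + (2)·(-3) + (3)·(-1) + (4)·(1) + (5)·(2) + (6)·(4) + (8)·(4) = 61.

61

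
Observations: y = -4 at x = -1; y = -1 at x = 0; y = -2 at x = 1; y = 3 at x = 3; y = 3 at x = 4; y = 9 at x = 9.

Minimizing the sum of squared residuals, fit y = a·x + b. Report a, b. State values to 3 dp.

From the data, Σx·x = 108, Σx = 16, Σ1 = 6.
And Σx·y = 104, Σy = 8.
Eliminating b: 6·(row 1) − 16·(row 2) gives 392·a = 6·104 − 16·8 = 496, so a = 62/49.
Then b = (8 − 16·(62/49))/6 = -100/49.

a = 1.265, b = -2.041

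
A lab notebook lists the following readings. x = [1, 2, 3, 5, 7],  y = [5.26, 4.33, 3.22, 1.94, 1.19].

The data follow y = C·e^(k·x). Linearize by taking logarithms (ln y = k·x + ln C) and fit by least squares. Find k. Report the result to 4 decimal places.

k = -0.2519

Taking logs, ln y = k·x + ln C, so regress ln y on x.
AᵀA = [[88.0000, 18.0000]; [18.0000, 5]], rhs = [12.6305, 5.1317]ᵀ  (here Σx = 18.0000, Σ(x)² = 88.0000, Σln y = 5.1317, Σx·ln y = 12.6305).
Slope k = (n·Σx·ln y − Σx·Σln y)/(n·Σ(x)² − (Σx)²) = (5·12.6305 − 18.0000·5.1317)/116.0000 = -0.25188; ln C = (Σln y − k·Σx)/n = 1.93312.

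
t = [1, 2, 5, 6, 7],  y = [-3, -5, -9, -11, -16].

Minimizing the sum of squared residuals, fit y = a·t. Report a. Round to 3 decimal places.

a = -2.052

Setting ∂/∂a … = 0 gives: 115·a = -236.
Hence a = -236 / 115 ≈ -2.05217.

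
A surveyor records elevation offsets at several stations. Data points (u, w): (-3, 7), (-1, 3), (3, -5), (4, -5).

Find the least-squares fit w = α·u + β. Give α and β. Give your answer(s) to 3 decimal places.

α = -1.802, β = 1.351

Normal-equation sums: Σu·u = 35, Σu = 3, Σ1 = 4.
Right-hand side: Σu·w = -59, Σw = 0.
MᵀM·[α, β]ᵀ = Mᵀw becomes [[35, 3]; [3, 4]]·[α, β]ᵀ = [-59, 0]ᵀ.
Eliminating β: 4·(row 1) − 3·(row 2) gives 131·α = 4·(-59) − 3·0 = -236, so α = -236/131.
Then β = (0 − 3·(-236/131))/4 = 177/131.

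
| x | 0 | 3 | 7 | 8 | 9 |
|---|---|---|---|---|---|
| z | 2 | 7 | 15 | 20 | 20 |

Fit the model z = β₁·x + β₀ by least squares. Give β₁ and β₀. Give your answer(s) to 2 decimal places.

Forming MᵀM = [[203, 27]; [27, 5]] and Mᵀz = [466, 64]ᵀ gives MᵀM·[β₁, β₀]ᵀ = Mᵀz.
Determinant 203·5 − 27² = 286.
β₁ = (466·5 − 27·64)/286 = 301/143; β₀ = (203·64 − 27·466)/286 = 205/143.

β₁ = 2.10, β₀ = 1.43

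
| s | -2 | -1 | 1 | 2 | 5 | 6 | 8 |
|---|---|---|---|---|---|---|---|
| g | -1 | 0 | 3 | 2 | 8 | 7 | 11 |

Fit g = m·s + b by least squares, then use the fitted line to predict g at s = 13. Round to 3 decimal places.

ĝ = 16.315

MᵀM·[m, b]ᵀ = Mᵀg reads: 135·m + 19·b = 179;  19·m + 7·b = 30.
(Σs·s = 135, Σs = 19, Σ1 = 7, Σs·g = 179, Σg = 30.)
Eliminating b: 7·(row 1) − 19·(row 2) gives 584·m = 7·179 − 19·30 = 683, so m = 683/584.
Then b = (30 − 19·(683/584))/7 = 649/584.
At s = 13: ĝ = (683/584)·(13) + (649/584)·(1) = 1191/73.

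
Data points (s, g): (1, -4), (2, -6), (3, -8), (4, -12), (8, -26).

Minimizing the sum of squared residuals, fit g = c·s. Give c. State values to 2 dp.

Sums needed: Σs·s = 94.
Right-hand side: Σs·g = -296.
Normal equations: [[94]]·[c]ᵀ = [-296]ᵀ.
c = (-296)/94 = -3.14894.

c = -3.15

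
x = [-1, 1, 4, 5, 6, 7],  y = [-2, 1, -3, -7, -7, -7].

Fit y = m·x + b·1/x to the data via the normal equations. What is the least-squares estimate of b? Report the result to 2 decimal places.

b = 2.68

The normal equations are: 128·m + 6·b = -135;  6·m + (379381/176400)·b = -79/60.
(Σx·x = 128, Σx·1/x = 6, Σ1/x·1/x = 379381/176400, Σx·y = -135, Σ1/x·y = -79/60.)
Eliminating b: (379381/176400)·(row 1) − 6·(row 2) gives (2638148/11025)·m = (379381/176400)·(-135) − 6·(-79/60) = -221435/784, so m = -49822875/42210368.
Then b = ((-79/60) − 6·(-49822875/42210368))/(379381/176400) = 3536085/1319074.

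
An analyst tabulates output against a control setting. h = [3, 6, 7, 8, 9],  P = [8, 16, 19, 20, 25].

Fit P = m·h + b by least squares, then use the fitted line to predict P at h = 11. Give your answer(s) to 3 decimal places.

With design matrix A, AᵀA = [[239, 33]; [33, 5]] and AᵀP = [638, 88]ᵀ.
Determinant 239·5 − 33² = 106.
m = (638·5 − 33·88)/106 = 143/53; b = (239·88 − 33·638)/106 = -11/53.
At h = 11: P̂ = (143/53)·(11) + (-11/53)·(1) = 1562/53.

P̂ = 29.472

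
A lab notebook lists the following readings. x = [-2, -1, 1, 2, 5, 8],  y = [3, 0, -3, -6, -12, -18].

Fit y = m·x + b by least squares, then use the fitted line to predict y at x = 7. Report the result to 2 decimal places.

Forming MᵀM = [[99, 13]; [13, 6]] and Mᵀy = [-225, -36]ᵀ gives MᵀM·[m, b]ᵀ = Mᵀy.
Δ = 99·6 − 13² = 425.
m = ((-225)·6 − 13·(-36))/425 = -882/425; b = (99·(-36) − 13·(-225))/425 = -639/425.
At x = 7: ŷ = (-882/425)·(7) + (-639/425)·(1) = -6813/425.

ŷ = -16.03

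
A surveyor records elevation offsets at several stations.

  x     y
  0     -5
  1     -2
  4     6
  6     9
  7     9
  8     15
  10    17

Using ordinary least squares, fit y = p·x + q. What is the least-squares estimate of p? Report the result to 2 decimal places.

p = 2.19

With design matrix M, MᵀM = [[266, 36]; [36, 7]] and Mᵀy = [429, 49]ᵀ.
det = 266·7 − 36² = 566.
p = (429·7 − 36·49)/566 = 1239/566; q = (266·49 − 36·429)/566 = -1205/283.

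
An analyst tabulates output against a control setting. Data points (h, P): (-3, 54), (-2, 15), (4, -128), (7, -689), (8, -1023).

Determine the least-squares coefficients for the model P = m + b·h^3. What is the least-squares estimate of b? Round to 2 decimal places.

b = -2.00

AᵀA·[m, b]ᵀ = AᵀP reads: 5·m + 884·b = -1771;  884·m + 384682·b = -769873.
Determinant 5·384682 − 884² = 1141954.
m = ((-1771)·384682 − 884·(-769873))/1141954 = -352045/570977; b = (5·(-769873) − 884·(-1771))/1141954 = -2283801/1141954.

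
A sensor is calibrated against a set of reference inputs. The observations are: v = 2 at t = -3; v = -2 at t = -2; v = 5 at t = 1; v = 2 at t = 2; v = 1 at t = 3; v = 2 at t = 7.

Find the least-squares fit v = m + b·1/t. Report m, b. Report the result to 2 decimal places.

With design matrix M, MᵀM = [[6, 8/7]; [8/7, 1537/882]] and Mᵀv = [10, 146/21]ᵀ.
Eliminating b: (1537/882)·(row 1) − (8/7)·(row 2) gives (1345/147)·m = (1537/882)·10 − (8/7)·(146/21) = 4181/441, so m = 4181/4035.
Then b = ((146/21) − (8/7)·(4181/4035))/(1537/882) = 4452/1345.

m = 1.04, b = 3.31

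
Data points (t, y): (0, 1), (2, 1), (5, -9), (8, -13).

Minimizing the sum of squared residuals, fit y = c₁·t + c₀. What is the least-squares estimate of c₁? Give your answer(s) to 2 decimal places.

From the data, Σt·t = 93, Σt = 15, Σ1 = 4.
And Σt·y = -147, Σy = -20.
Normal equations: [[93, 15]; [15, 4]]·[c₁, c₀]ᵀ = [-147, -20]ᵀ.
Δ = 93·4 − 15² = 147.
c₁ = ((-147)·4 − 15·(-20))/147 = -96/49; c₀ = (93·(-20) − 15·(-147))/147 = 115/49.

c₁ = -1.96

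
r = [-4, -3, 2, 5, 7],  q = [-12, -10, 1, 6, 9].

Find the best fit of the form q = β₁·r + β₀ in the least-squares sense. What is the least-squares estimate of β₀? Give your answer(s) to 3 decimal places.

β₀ = -3.925

Forming XᵀX = [[103, 7]; [7, 5]] and Xᵀq = [173, -6]ᵀ gives XᵀX·[β₁, β₀]ᵀ = Xᵀq.
det = 103·5 − 7² = 466.
β₁ = (173·5 − 7·(-6))/466 = 907/466; β₀ = (103·(-6) − 7·173)/466 = -1829/466.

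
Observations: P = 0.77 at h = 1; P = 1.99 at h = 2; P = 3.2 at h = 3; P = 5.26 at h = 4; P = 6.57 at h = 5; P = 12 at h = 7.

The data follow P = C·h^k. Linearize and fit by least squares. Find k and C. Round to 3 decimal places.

k = 1.388, C = 0.750

Taking logs, ln P = k·ln h + ln C, so regress ln P on ln h.
AᵀA = [[9.9861, 6.7334]; [6.7334, 6]], rhs = [11.9215, 7.6175]ᵀ  (here Σln h = 6.7334, Σ(ln h)² = 9.9861, Σln P = 7.6175, Σln h·ln P = 11.9215).
Slope k = (n·Σln h·ln P − Σln h·Σln P)/(n·Σ(ln h)² − (Σln h)²) = (6·11.9215 − 6.7334·7.6175)/14.5777 = 1.38823; ln C = (Σln P − k·Σln h)/n = -0.28834, so C = exp(-0.28834) = 0.74951.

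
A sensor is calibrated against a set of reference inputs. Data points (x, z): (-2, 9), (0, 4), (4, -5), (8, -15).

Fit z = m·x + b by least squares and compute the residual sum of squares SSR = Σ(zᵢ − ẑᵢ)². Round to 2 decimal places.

SSR = 0.17

From the data, Σx·x = 84, Σx = 10, Σ1 = 4.
Moment sums: Σx·z = -158, Σz = -7.
Determinant 84·4 − 10² = 236.
m = ((-158)·4 − 10·(-7))/236 = -281/118; b = (84·(-7) − 10·(-158))/236 = 248/59.
Residuals: 2/59, -12/59, 19/59, -9/59; SSR = 10/59.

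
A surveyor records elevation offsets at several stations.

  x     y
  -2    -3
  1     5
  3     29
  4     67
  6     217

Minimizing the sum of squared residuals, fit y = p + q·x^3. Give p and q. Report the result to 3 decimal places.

From the data, Σ1 = 5, Σx^3 = 300, Σx^3·x^3 = 51546.
And Σy = 315, Σx^3·y = 51972.
Normal equations: [[5, 300]; [300, 51546]]·[p, q]ᵀ = [315, 51972]ᵀ.
Eliminating q: 51546·(row 1) − 300·(row 2) gives 167730·p = 51546·315 − 300·51972 = 645390, so p = 21513/5591.
Then q = (51972 − 300·(21513/5591))/51546 = 5512/5591.

p = 3.848, q = 0.986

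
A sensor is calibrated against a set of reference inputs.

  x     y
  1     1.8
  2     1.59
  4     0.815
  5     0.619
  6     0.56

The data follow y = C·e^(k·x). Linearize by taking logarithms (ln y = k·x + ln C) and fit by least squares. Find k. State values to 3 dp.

Linearized form: ln y = k·x + ln C. From the 5 transformed points,
AᵀA = [[82.0000, 18.0000]; [18.0000, 5]], rhs = [-5.1802, -0.2125]ᵀ  (here Σx = 18.0000, Σ(x)² = 82.0000, Σln y = -0.2125, Σx·ln y = -5.1802).
Slope k = (n·Σx·ln y − Σx·Σln y)/(n·Σ(x)² − (Σx)²) = (5·-5.1802 − 18.0000·-0.2125)/86.0000 = -0.25669; ln C = (Σln y − k·Σx)/n = 0.88159.

k = -0.257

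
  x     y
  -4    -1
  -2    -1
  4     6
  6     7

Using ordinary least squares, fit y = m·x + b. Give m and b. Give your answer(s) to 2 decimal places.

m = 0.90, b = 1.85

Entries of MᵀM: Σx·x = 72, Σx = 4, Σ1 = 4.
And Σx·y = 72, Σy = 11.
So MᵀM·[m, b]ᵀ = Mᵀy: [[72, 4]; [4, 4]]·[m, b]ᵀ = [72, 11]ᵀ.
Eliminating b: 4·(row 1) − 4·(row 2) gives 272·m = 4·72 − 4·11 = 244, so m = 61/68.
Then b = (11 − 4·(61/68))/4 = 63/34.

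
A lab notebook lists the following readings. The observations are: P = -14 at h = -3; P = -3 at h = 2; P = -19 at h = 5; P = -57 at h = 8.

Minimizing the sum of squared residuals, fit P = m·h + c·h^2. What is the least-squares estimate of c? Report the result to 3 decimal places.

c = -1.062

From the data, Σh·h = 102, Σh·h^2 = 618, Σh^2·h^2 = 4818.
And Σh·P = -515, Σh^2·P = -4261.
Eliminating c: 4818·(row 1) − 618·(row 2) gives 109512·m = 4818·(-515) − 618·(-4261) = 152028, so m = 4223/3042.
Then c = ((-4261) − 618·(4223/3042))/4818 = -1616/1521.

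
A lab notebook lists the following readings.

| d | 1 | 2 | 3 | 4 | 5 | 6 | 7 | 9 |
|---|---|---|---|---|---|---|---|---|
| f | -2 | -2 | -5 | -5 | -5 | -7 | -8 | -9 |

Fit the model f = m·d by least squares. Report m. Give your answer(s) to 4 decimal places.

m = -1.1086

Setting ∂/∂m … = 0 gives: 221·m = -245.
Hence m = -245 / 221 ≈ -1.1086.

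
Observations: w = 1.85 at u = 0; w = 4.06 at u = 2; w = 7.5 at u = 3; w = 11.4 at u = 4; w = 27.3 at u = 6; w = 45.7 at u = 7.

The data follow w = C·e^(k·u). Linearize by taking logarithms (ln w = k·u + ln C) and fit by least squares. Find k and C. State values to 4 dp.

Let Y = ln w. Fitting Y = k·u + ln C by least squares:
Σu = 22.0000, Σ(u)² = 114.0000, Σln w = 13.5939, Σu·ln w = 65.1775.
Equations: 114.0000·k + 22.0000·ln C = 65.1775;  22.0000·k + 6·ln C = 13.5939.
Δ = 114.0000·6 − (22.0000)² = 200.0000; k = (65.1775·6 − 22.0000·13.5939)/200.0000 = 0.46000, ln C = (114.0000·13.5939 − 22.0000·65.1775)/200.0000 = 0.57898, so C = exp(0.57898) = 1.78421.

k = 0.4600, C = 1.7842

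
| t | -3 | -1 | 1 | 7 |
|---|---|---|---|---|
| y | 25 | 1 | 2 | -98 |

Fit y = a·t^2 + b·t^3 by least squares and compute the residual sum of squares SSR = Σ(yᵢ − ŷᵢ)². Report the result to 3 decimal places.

From the data, Σt^2·t^2 = 2484, Σt^2·t^3 = 16564, Σt^3·t^3 = 118380.
For Aᵀy: Σt^2·y = -4574, Σt^3·y = -34288.
AᵀA·[a, b]ᵀ = Aᵀy becomes [[2484, 16564]; [16564, 118380]]·[a, b]ᵀ = [-4574, -34288]ᵀ.
Δ = 2484·118380 − 16564² = 19689824.
a = ((-4574)·118380 − 16564·(-34288))/19689824 = 3309539/2461228; b = (2484·(-34288) − 16564·(-4574))/19689824 = -1175957/2461228.
Residuals: -2995/1230614, -506067/615307, 126767/111874, -518/87901; SSR = 2412561/1230614.

SSR = 1.960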